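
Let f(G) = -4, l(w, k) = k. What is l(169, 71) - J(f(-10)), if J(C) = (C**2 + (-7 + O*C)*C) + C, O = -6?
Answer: 127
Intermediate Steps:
J(C) = C + C**2 + C*(-7 - 6*C) (J(C) = (C**2 + (-7 - 6*C)*C) + C = (C**2 + C*(-7 - 6*C)) + C = C + C**2 + C*(-7 - 6*C))
l(169, 71) - J(f(-10)) = 71 - (-4)*(-6 - 5*(-4)) = 71 - (-4)*(-6 + 20) = 71 - (-4)*14 = 71 - 1*(-56) = 71 + 56 = 127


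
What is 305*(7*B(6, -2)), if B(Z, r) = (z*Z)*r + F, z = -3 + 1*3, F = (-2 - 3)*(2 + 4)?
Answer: -64050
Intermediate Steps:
F = -30 (F = -5*6 = -30)
z = 0 (z = -3 + 3 = 0)
B(Z, r) = -30 (B(Z, r) = (0*Z)*r - 30 = 0*r - 30 = 0 - 30 = -30)
305*(7*B(6, -2)) = 305*(7*(-30)) = 305*(-210) = -64050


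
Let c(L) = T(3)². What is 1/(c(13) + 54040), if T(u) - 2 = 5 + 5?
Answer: 1/54184 ≈ 1.8456e-5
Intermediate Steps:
T(u) = 12 (T(u) = 2 + (5 + 5) = 2 + 10 = 12)
c(L) = 144 (c(L) = 12² = 144)
1/(c(13) + 54040) = 1/(144 + 54040) = 1/54184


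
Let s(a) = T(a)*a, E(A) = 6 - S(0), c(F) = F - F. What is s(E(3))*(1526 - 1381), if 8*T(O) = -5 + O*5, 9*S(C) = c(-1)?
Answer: 10875/4 ≈ 2718.8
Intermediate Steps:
c(F) = 0
S(C) = 0 (S(C) = (⅑)*0 = 0)
E(A) = 6 (E(A) = 6 - 1*0 = 6 + 0 = 6)
T(O) = -5/8 + 5*O/8 (T(O) = (-5 + O*5)/8 = (-5 + 5*O)/8 = -5/8 + 5*O/8)
s(a) = a*(-5/8 + 5*a/8) (s(a) = (-5/8 + 5*a/8)*a = a*(-5/8 + 5*a/8))
s(E(3))*(1526 - 1381) = ((5/8)*6*(-1 + 6))*(1526 - 1381) = ((5/8)*6*5)*145 = (75/4)*145 = 10875/4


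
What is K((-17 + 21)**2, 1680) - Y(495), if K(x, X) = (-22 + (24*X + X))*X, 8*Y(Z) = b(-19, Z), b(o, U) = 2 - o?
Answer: 564184299/8 ≈ 7.0523e+7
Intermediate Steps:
Y(Z) = 21/8 (Y(Z) = (2 - 1*(-19))/8 = (2 + 19)/8 = (1/8)*21 = 21/8)
K(x, X) = X*(-22 + 25*X) (K(x, X) = (-22 + 25*X)*X = X*(-22 + 25*X))
K((-17 + 21)**2, 1680) - Y(495) = 1680*(-22 + 25*1680) - 1*21/8 = 1680*(-22 + 42000) - 21/8 = 1680*41978 - 21/8 = 70523040 - 21/8 = 564184299/8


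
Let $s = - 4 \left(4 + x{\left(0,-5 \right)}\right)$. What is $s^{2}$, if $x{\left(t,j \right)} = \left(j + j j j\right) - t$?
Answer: $254016$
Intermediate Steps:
$x{\left(t,j \right)} = j + j^{3} - t$ ($x{\left(t,j \right)} = \left(j + j^{2} j\right) - t = \left(j + j^{3}\right) - t = j + j^{3} - t$)
$s = 504$ ($s = - 4 \left(4 - \left(5 - \left(-5\right)^{3}\right)\right) = - 4 \left(4 - 130\right) = \left(-4\right) \left(-126\right) = 504$)
$s^{2} = 504^{2} = 254016$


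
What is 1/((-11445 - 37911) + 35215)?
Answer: -1/14141 ≈ -7.0716e-5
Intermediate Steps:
1/((-11445 - 37911) + 35215) = 1/(-49356 + 35215) = 1/(-14141) = -1/14141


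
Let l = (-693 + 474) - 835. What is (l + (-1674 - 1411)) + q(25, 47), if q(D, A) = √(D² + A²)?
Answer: -4139 + √2834 ≈ -4085.8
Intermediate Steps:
l = -1054 (l = -219 - 835 = -1054)
q(D, A) = √(A² + D²)
(l + (-1674 - 1411)) + q(25, 47) = (-1054 + (-1674 - 1411)) + √(47² + 25²) = (-1054 - 3085) + √(2209 + 625) = -4139 + √2834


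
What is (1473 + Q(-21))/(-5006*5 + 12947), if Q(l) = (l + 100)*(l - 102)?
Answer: 8244/12083 ≈ 0.68228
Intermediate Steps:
Q(l) = (-102 + l)*(100 + l) (Q(l) = (100 + l)*(-102 + l) = (-102 + l)*(100 + l))
(1473 + Q(-21))/(-5006*5 + 12947) = (1473 + (-10200 + (-21)² - 2*(-21)))/(-5006*5 + 12947) = (1473 + (-10200 + 441 + 42))/(-25030 + 12947) = (1473 - 9717)/(-12083) = -8244*(-1/12083) = 8244/12083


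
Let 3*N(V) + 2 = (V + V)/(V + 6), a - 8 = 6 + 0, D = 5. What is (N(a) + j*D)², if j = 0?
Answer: 1/25 ≈ 0.040000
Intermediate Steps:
a = 14 (a = 8 + (6 + 0) = 8 + 6 = 14)
N(V) = -⅔ + 2*V/(3*(6 + V)) (N(V) = -⅔ + ((V + V)/(V + 6))/3 = -⅔ + ((2*V)/(6 + V))/3 = -⅔ + (2*V/(6 + V))/3 = -⅔ + 2*V/(3*(6 + V)))
(N(a) + j*D)² = (-4/(6 + 14) + 0*5)² = (-4/20 + 0)² = (-4*1/20 + 0)² = (-⅕ + 0)² = (-⅕)² = 1/25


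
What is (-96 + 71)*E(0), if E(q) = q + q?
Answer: 0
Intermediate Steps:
E(q) = 2*q
(-96 + 71)*E(0) = (-96 + 71)*(2*0) = -25*0 = 0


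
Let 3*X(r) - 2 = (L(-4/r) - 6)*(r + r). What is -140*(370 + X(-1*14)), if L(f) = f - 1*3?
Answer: -63280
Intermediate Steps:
L(f) = -3 + f (L(f) = f - 3 = -3 + f)
X(r) = ⅔ + 2*r*(-9 - 4/r)/3 (X(r) = ⅔ + (((-3 - 4/r) - 6)*(r + r))/3 = ⅔ + ((-9 - 4/r)*(2*r))/3 = ⅔ + (2*r*(-9 - 4/r))/3 = ⅔ + 2*r*(-9 - 4/r)/3)
-140*(370 + X(-1*14)) = -140*(370 + (-2 - (-6)*14)) = -140*(370 + (-2 - 6*(-14))) = -140*(370 + (-2 + 84)) = -140*(370 + 82) = -140*452 = -63280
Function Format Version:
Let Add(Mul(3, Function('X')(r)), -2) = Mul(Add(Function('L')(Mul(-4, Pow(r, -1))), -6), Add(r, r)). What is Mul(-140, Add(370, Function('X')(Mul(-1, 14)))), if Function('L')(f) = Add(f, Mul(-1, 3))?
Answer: -63280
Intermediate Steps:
Function('L')(f) = Add(-3, f) (Function('L')(f) = Add(f, -3) = Add(-3, f))
Function('X')(r) = Add(Rational(2, 3), Mul(Rational(2, 3), r, Add(-9, Mul(-4, Pow(r, -1))))) (Function('X')(r) = Add(Rational(2, 3), Mul(Rational(1, 3), Mul(Add(Add(-3, Mul(-4, Pow(r, -1))), -6), Add(r, r)))) = Add(Rational(2, 3), Mul(Rational(1, 3), Mul(Add(-9, Mul(-4, Pow(r, -1))), Mul(2, r)))) = Add(Rational(2, 3), Mul(Rational(1, 3), Mul(2, r, Add(-9, Mul(-4, Pow(r, -1)))))) = Add(Rational(2, 3), Mul(Rational(2, 3), r, Add(-9, Mul(-4, Pow(r, -1))))))
Mul(-140, Add(370, Function('X')(Mul(-1, 14)))) = Mul(-140, Add(370, Add(-2, Mul(-6, Mul(-1, 14))))) = Mul(-140, Add(370, Add(-2, Mul(-6, -14)))) = Mul(-140, Add(370, Add(-2, 84))) = Mul(-140, Add(370, 82)) = Mul(-140, 452) = -63280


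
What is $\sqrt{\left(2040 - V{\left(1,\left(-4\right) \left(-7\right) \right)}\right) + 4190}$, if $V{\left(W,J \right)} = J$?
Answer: $\sqrt{6202} \approx 78.753$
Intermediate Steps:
$\sqrt{\left(2040 - V{\left(1,\left(-4\right) \left(-7\right) \right)}\right) + 4190} = \sqrt{\left(2040 - \left(-4\right) \left(-7\right)\right) + 4190} = \sqrt{\left(2040 - 28\right) + 4190} = \sqrt{2012 + 4190} = \sqrt{6202}$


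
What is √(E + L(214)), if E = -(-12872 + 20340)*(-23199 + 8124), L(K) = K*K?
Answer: 2*√28156474 ≈ 10613.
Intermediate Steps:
L(K) = K²
E = 112580100 (E = -7468*(-15075) = -1*(-112580100) = 112580100)
√(E + L(214)) = √(112580100 + 214²) = √(112580100 + 45796) = √112625896 = 2*√28156474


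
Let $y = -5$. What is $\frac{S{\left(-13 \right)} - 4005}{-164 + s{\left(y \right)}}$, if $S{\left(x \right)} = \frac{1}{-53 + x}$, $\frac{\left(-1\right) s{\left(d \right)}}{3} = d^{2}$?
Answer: $\frac{264331}{15774} \approx 16.757$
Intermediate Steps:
$s{\left(d \right)} = - 3 d^{2}$
$\frac{S{\left(-13 \right)} - 4005}{-164 + s{\left(y \right)}} = \frac{\frac{1}{-53 - 13} - 4005}{-164 - 3 \left(-5\right)^{2}} = \frac{\frac{1}{-66} - 4005}{-164 - 75} = \frac{- \frac{1}{66} - 4005}{-164 - 75} = - \frac{264331}{66 \left(-239\right)} = \left(- \frac{264331}{66}\right) \left(- \frac{1}{239}\right) = \frac{264331}{15774}$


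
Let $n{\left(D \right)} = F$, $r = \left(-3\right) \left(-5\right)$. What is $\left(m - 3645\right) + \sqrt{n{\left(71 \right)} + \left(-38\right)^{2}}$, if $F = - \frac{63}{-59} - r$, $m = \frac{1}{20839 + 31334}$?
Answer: $- \frac{190170584}{52173} + \frac{\sqrt{4978066}}{59} \approx -3607.2$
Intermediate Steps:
$r = 15$
$m = \frac{1}{52173} \approx 1.9167 \cdot 10^{-5}$
$F = - \frac{822}{59}$ ($F = - \frac{63}{-59} - 15 = \left(-63\right) \left(- \frac{1}{59}\right) - 15 = \frac{63}{59} - 15 = - \frac{822}{59} \approx -13.932$)
$n{\left(D \right)} = - \frac{822}{59}$
$\left(m - 3645\right) + \sqrt{n{\left(71 \right)} + \left(-38\right)^{2}} = \left(\frac{1}{52173} - 3645\right) + \sqrt{- \frac{822}{59} + \left(-38\right)^{2}} = - \frac{190170584}{52173} + \sqrt{- \frac{822}{59} + 1444} = - \frac{190170584}{52173} + \sqrt{\frac{84374}{59}} = - \frac{190170584}{52173} + \frac{\sqrt{4978066}}{59}$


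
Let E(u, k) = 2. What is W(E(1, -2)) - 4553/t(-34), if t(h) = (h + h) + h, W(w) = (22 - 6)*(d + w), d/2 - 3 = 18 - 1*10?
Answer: 43721/102 ≈ 428.64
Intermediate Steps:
d = 22 (d = 6 + 2*(18 - 1*10) = 6 + 2*(18 - 10) = 6 + 2*8 = 6 + 16 = 22)
W(w) = 352 + 16*w (W(w) = (22 - 6)*(22 + w) = 16*(22 + w) = 352 + 16*w)
t(h) = 3*h (t(h) = 2*h + h = 3*h)
W(E(1, -2)) - 4553/t(-34) = (352 + 16*2) - 4553/(3*(-34)) = (352 + 32) - 4553/(-102) = 384 - 4553*(-1)/102 = 384 - 1*(-4553/102) = 384 + 4553/102 = 43721/102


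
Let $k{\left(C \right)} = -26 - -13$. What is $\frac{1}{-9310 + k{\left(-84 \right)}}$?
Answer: $- \frac{1}{9323} \approx -0.00010726$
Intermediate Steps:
$k{\left(C \right)} = -13$ ($k{\left(C \right)} = -26 + 13 = -13$)
$\frac{1}{-9310 + k{\left(-84 \right)}} = \frac{1}{-9310 - 13} = \frac{1}{-9323} = - \frac{1}{9323}$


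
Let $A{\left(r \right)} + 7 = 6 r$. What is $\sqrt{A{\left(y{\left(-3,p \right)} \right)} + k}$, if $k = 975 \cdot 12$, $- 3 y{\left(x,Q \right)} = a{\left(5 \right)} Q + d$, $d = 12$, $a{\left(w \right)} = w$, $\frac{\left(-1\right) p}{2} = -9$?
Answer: $\sqrt{11489} \approx 107.19$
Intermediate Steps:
$p = 18$ ($p = \left(-2\right) \left(-9\right) = 18$)
$y{\left(x,Q \right)} = -4 - \frac{5 Q}{3}$ ($y{\left(x,Q \right)} = - \frac{5 Q + 12}{3} = - \frac{12 + 5 Q}{3} = -4 - \frac{5 Q}{3}$)
$A{\left(r \right)} = -7 + 6 r$
$k = 11700$
$\sqrt{A{\left(y{\left(-3,p \right)} \right)} + k} = \sqrt{\left(-7 + 6 \left(-4 - 30\right)\right) + 11700} = \sqrt{\left(-7 + 6 \left(-34\right)\right) + 11700} = \sqrt{\left(-7 - 204\right) + 11700} = \sqrt{-211 + 11700} = \sqrt{11489}$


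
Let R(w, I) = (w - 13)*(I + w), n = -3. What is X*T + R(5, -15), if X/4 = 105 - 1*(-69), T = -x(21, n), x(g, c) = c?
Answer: 2168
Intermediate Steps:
R(w, I) = (-13 + w)*(I + w)
T = 3 (T = -1*(-3) = 3)
X = 696 (X = 4*(105 - 1*(-69)) = 4*(105 + 69) = 4*174 = 696)
X*T + R(5, -15) = 696*3 + (5² - 13*(-15) - 13*5 - 15*5) = 2088 + (25 + 195 - 65 - 75) = 2088 + 80 = 2168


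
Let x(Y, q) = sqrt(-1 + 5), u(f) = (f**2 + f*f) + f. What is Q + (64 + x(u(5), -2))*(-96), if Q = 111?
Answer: -6225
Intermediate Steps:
u(f) = f + 2*f**2 (u(f) = (f**2 + f**2) + f = 2*f**2 + f = f + 2*f**2)
x(Y, q) = 2 (x(Y, q) = sqrt(4) = 2)
Q + (64 + x(u(5), -2))*(-96) = 111 + (64 + 2)*(-96) = 111 + 66*(-96) = 111 - 6336 = -6225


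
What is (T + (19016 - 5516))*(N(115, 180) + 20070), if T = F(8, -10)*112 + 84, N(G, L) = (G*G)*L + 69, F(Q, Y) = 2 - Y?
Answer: 35836738992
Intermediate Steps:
N(G, L) = 69 + L*G**2 (N(G, L) = G**2*L + 69 = L*G**2 + 69 = 69 + L*G**2)
T = 1428 (T = (2 - 1*(-10))*112 + 84 = (2 + 10)*112 + 84 = 12*112 + 84 = 1344 + 84 = 1428)
(T + (19016 - 5516))*(N(115, 180) + 20070) = (1428 + (19016 - 5516))*((69 + 180*115**2) + 20070) = (1428 + 13500)*((69 + 180*13225) + 20070) = 14928*((69 + 2380500) + 20070) = 14928*(2380569 + 20070) = 14928*2400639 = 35836738992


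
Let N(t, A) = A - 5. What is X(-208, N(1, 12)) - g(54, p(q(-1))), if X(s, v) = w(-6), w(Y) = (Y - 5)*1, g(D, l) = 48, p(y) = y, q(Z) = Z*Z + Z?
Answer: -59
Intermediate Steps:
q(Z) = Z + Z² (q(Z) = Z² + Z = Z + Z²)
w(Y) = -5 + Y (w(Y) = (-5 + Y)*1 = -5 + Y)
N(t, A) = -5 + A
X(s, v) = -11 (X(s, v) = -5 - 6 = -11)
X(-208, N(1, 12)) - g(54, p(q(-1))) = -11 - 1*48 = -11 - 48 = -59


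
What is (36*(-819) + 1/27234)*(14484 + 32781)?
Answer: -12650749102525/9078 ≈ -1.3936e+9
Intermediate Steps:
(36*(-819) + 1/27234)*(14484 + 32781) = (-29484 + 1/27234)*47265 = -802967255/27234*47265 = -12650749102525/9078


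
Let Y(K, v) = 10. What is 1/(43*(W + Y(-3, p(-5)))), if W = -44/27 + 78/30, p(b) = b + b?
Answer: 135/63683 ≈ 0.0021199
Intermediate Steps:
p(b) = 2*b
W = 131/135 (W = -44*1/27 + 78*(1/30) = -44/27 + 13/5 = 131/135 ≈ 0.97037)
1/(43*(W + Y(-3, p(-5)))) = 1/(43*(131/135 + 10)) = 1/(43*(1481/135)) = 1/(63683/135) = 135/63683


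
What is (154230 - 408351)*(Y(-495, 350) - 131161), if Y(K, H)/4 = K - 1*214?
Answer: 34051451637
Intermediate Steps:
Y(K, H) = -856 + 4*K (Y(K, H) = 4*(K - 1*214) = 4*(K - 214) = 4*(-214 + K) = -856 + 4*K)
(154230 - 408351)*(Y(-495, 350) - 131161) = (154230 - 408351)*((-856 + 4*(-495)) - 131161) = -254121*((-856 - 1980) - 131161) = -254121*(-2836 - 131161) = -254121*(-133997) = 34051451637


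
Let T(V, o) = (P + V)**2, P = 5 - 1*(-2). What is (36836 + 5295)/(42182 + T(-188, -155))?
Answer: 42131/74943 ≈ 0.56217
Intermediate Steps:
P = 7 (P = 5 + 2 = 7)
T(V, o) = (7 + V)**2
(36836 + 5295)/(42182 + T(-188, -155)) = (36836 + 5295)/(42182 + (7 - 188)**2) = 42131/(42182 + (-181)**2) = 42131/(42182 + 32761) = 42131/74943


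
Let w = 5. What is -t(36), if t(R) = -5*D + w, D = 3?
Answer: 10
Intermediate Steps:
t(R) = -10 (t(R) = -5*3 + 5 = -15 + 5 = -10)
-t(36) = -1*(-10) = 10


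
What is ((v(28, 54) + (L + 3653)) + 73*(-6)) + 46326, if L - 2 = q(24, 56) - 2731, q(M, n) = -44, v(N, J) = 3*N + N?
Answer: 46880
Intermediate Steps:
v(N, J) = 4*N
L = -2773 (L = 2 + (-44 - 2731) = 2 - 2775 = -2773)
((v(28, 54) + (L + 3653)) + 73*(-6)) + 46326 = ((4*28 + (-2773 + 3653)) + 73*(-6)) + 46326 = ((112 + 880) - 438) + 46326 = (992 - 438) + 46326 = 554 + 46326 = 46880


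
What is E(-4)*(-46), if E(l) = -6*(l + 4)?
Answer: 0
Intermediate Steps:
E(l) = -24 - 6*l (E(l) = -6*(4 + l) = -24 - 6*l)
E(-4)*(-46) = (-24 - 6*(-4))*(-46) = (-24 + 24)*(-46) = 0*(-46) = 0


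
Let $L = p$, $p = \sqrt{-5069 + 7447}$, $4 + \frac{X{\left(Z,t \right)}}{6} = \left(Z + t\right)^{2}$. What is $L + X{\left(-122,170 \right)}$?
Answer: $13800 + \sqrt{2378} \approx 13849.0$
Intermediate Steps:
$X{\left(Z,t \right)} = -24 + 6 \left(Z + t\right)^{2}$
$p = \sqrt{2378} \approx 48.765$
$L = \sqrt{2378} \approx 48.765$
$L + X{\left(-122,170 \right)} = \sqrt{2378} - \left(24 - 6 \left(-122 + 170\right)^{2}\right) = \sqrt{2378} - \left(24 - 6 \cdot 48^{2}\right) = \sqrt{2378} + \left(-24 + 6 \cdot 2304\right) = \sqrt{2378} + \left(-24 + 13824\right) = \sqrt{2378} + 13800 = 13800 + \sqrt{2378}$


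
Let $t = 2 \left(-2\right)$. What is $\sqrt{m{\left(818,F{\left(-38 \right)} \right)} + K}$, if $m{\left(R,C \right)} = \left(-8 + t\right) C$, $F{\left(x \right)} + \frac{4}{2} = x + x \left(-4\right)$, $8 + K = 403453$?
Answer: $\sqrt{402101} \approx 634.11$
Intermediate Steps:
$K = 403445$ ($K = -8 + 403453 = 403445$)
$t = -4$
$F{\left(x \right)} = -2 - 3 x$ ($F{\left(x \right)} = -2 + \left(x + x \left(-4\right)\right) = -2 + \left(x - 4 x\right) = -2 - 3 x$)
$m{\left(R,C \right)} = - 12 C$ ($m{\left(R,C \right)} = \left(-8 - 4\right) C = - 12 C$)
$\sqrt{m{\left(818,F{\left(-38 \right)} \right)} + K} = \sqrt{- 12 \left(-2 - -114\right) + 403445} = \sqrt{- 12 \left(-2 + 114\right) + 403445} = \sqrt{\left(-12\right) 112 + 403445} = \sqrt{-1344 + 403445} = \sqrt{402101}$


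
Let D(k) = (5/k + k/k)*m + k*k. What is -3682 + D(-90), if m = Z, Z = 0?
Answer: 4418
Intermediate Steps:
m = 0
D(k) = k² (D(k) = (5/k + k/k)*0 + k*k = (5/k + 1)*0 + k² = (1 + 5/k)*0 + k² = 0 + k² = k²)
-3682 + D(-90) = -3682 + (-90)² = -3682 + 8100 = 4418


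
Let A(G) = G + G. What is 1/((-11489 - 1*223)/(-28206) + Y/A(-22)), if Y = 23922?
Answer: -103422/56185717 ≈ -0.0018407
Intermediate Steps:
A(G) = 2*G
1/((-11489 - 1*223)/(-28206) + Y/A(-22)) = 1/((-11489 - 1*223)/(-28206) + 23922/((2*(-22)))) = 1/((-11489 - 223)*(-1/28206) + 23922/(-44)) = 1/(-11712*(-1/28206) + 23922*(-1/44)) = 1/(1952/4701 - 11961/22) = 1/(-56185717/103422) = -103422/56185717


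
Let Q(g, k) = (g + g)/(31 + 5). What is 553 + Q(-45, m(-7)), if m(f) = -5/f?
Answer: 1101/2 ≈ 550.50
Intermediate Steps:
Q(g, k) = g/18 (Q(g, k) = (2*g)/36 = (2*g)*(1/36) = g/18)
553 + Q(-45, m(-7)) = 553 + (1/18)*(-45) = 553 - 5/2 = 1101/2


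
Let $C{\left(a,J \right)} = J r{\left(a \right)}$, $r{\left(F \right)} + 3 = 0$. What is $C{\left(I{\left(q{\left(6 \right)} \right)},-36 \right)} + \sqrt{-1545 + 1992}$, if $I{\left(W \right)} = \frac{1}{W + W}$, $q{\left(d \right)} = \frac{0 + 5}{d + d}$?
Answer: $108 + \sqrt{447} \approx 129.14$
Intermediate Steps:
$r{\left(F \right)} = -3$ ($r{\left(F \right)} = -3 + 0 = -3$)
$q{\left(d \right)} = \frac{5}{2 d}$
$I{\left(W \right)} = \frac{1}{2 W}$
$C{\left(a,J \right)} = - 3 J$ ($C{\left(a,J \right)} = J \left(-3\right) = - 3 J$)
$C{\left(I{\left(q{\left(6 \right)} \right)},-36 \right)} + \sqrt{-1545 + 1992} = \left(-3\right) \left(-36\right) + \sqrt{-1545 + 1992} = 108 + \sqrt{447}$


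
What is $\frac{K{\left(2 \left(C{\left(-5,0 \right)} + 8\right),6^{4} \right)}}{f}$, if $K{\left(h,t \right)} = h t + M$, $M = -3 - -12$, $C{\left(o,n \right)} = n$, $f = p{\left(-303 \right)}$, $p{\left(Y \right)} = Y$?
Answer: $- \frac{6915}{101} \approx -68.465$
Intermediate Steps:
$f = -303$
$M = 9$ ($M = -3 + 12 = 9$)
$K{\left(h,t \right)} = 9 + h t$ ($K{\left(h,t \right)} = h t + 9 = 9 + h t$)
$\frac{K{\left(2 \left(C{\left(-5,0 \right)} + 8\right),6^{4} \right)}}{f} = \frac{9 + 2 \left(0 + 8\right) 6^{4}}{-303} = \left(9 + 2 \cdot 8 \cdot 1296\right) \left(- \frac{1}{303}\right) = \left(9 + 16 \cdot 1296\right) \left(- \frac{1}{303}\right) = \left(9 + 20736\right) \left(- \frac{1}{303}\right) = 20745 \left(- \frac{1}{303}\right) = - \frac{6915}{101}$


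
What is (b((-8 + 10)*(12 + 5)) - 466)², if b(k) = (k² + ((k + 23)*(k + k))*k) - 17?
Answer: 17544856849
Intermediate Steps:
b(k) = -17 + k² + 2*k²*(23 + k) (b(k) = (k² + ((23 + k)*(2*k))*k) - 17 = (k² + (2*k*(23 + k))*k) - 17 = (k² + 2*k²*(23 + k)) - 17 = -17 + k² + 2*k²*(23 + k))
(b((-8 + 10)*(12 + 5)) - 466)² = ((-17 + 2*((-8 + 10)*(12 + 5))³ + 47*((-8 + 10)*(12 + 5))²) - 466)² = ((-17 + 2*(2*17)³ + 47*(2*17)²) - 466)² = ((-17 + 2*34³ + 47*34²) - 466)² = ((-17 + 2*39304 + 47*1156) - 466)² = ((-17 + 78608 + 54332) - 466)² = (132923 - 466)² = 132457² = 17544856849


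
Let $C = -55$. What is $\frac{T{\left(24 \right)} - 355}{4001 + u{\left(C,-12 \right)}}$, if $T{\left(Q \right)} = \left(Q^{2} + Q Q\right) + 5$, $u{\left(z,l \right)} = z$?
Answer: $\frac{401}{1973} \approx 0.20324$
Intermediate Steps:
$T{\left(Q \right)} = 5 + 2 Q^{2}$ ($T{\left(Q \right)} = \left(Q^{2} + Q^{2}\right) + 5 = 2 Q^{2} + 5 = 5 + 2 Q^{2}$)
$\frac{T{\left(24 \right)} - 355}{4001 + u{\left(C,-12 \right)}} = \frac{\left(5 + 2 \cdot 24^{2}\right) - 355}{4001 - 55} = \frac{\left(5 + 2 \cdot 576\right) - 355}{3946} = \left(\left(5 + 1152\right) - 355\right) \frac{1}{3946} = \left(1157 - 355\right) \frac{1}{3946} = 802 \cdot \frac{1}{3946} = \frac{401}{1973}$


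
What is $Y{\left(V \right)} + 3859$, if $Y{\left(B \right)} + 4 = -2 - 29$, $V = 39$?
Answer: $3824$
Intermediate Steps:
$Y{\left(B \right)} = -35$ ($Y{\left(B \right)} = -4 - 31 = -35$)
$Y{\left(V \right)} + 3859 = -35 + 3859 = 3824$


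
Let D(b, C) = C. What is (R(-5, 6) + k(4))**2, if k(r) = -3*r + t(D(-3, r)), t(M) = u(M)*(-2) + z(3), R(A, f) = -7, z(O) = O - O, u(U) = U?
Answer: 729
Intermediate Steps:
z(O) = 0
t(M) = -2*M (t(M) = M*(-2) + 0 = -2*M + 0 = -2*M)
k(r) = -5*r (k(r) = -3*r - 2*r = -5*r)
(R(-5, 6) + k(4))**2 = (-7 - 5*4)**2 = (-7 - 20)**2 = (-27)**2 = 729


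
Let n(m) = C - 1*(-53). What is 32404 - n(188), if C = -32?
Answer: 32383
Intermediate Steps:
n(m) = 21 (n(m) = -32 - 1*(-53) = -32 + 53 = 21)
32404 - n(188) = 32404 - 1*21 = 32404 - 21 = 32383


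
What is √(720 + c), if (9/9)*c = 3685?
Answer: √4405 ≈ 66.370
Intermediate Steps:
c = 3685
√(720 + c) = √(720 + 3685) = √4405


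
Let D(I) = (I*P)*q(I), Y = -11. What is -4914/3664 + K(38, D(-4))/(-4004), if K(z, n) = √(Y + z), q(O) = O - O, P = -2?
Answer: -2457/1832 - 3*√3/4004 ≈ -1.3425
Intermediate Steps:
q(O) = 0
D(I) = 0 (D(I) = (I*(-2))*0 = -2*I*0 = 0)
K(z, n) = √(-11 + z)
-4914/3664 + K(38, D(-4))/(-4004) = -4914/3664 + √(-11 + 38)/(-4004) = -4914*1/3664 + √27*(-1/4004) = -2457/1832 + (3*√3)*(-1/4004) = -2457/1832 - 3*√3/4004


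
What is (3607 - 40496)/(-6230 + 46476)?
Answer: -36889/40246 ≈ -0.91659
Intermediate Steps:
(3607 - 40496)/(-6230 + 46476) = -36889/40246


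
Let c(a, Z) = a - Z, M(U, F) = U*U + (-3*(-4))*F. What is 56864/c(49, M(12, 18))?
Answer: -56864/311 ≈ -182.84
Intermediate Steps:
M(U, F) = U**2 + 12*F
56864/c(49, M(12, 18)) = 56864/(49 - (12**2 + 12*18)) = 56864/(49 - (144 + 216)) = 56864/(49 - 1*360) = 56864/(49 - 360) = 56864/(-311) = 56864*(-1/311) = -56864/311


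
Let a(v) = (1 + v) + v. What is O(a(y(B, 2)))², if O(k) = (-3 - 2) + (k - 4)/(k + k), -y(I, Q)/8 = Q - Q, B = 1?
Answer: 169/4 ≈ 42.250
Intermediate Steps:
y(I, Q) = 0 (y(I, Q) = -8*(Q - Q) = -8*0 = 0)
a(v) = 1 + 2*v
O(k) = -5 + (-4 + k)/(2*k) (O(k) = -5 + (-4 + k)/((2*k)) = -5 + (-4 + k)*(1/(2*k)) = -5 + (-4 + k)/(2*k))
O(a(y(B, 2)))² = (-9/2 - 2/(1 + 2*0))² = (-9/2 - 2/(1 + 0))² = (-9/2 - 2/1)² = (-9/2 - 2*1)² = (-9/2 - 2)² = (-13/2)² = 169/4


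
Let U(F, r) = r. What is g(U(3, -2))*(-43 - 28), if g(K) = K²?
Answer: -284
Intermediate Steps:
g(U(3, -2))*(-43 - 28) = (-2)²*(-43 - 28) = 4*(-71) = -284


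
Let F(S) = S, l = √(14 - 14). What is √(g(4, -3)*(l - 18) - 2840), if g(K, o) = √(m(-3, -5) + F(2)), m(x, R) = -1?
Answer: I*√2858 ≈ 53.46*I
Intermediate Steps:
l = 0 (l = √0 = 0)
g(K, o) = 1 (g(K, o) = √(-1 + 2) = √1 = 1)
√(g(4, -3)*(l - 18) - 2840) = √(1*(0 - 18) - 2840) = √(1*(-18) - 2840) = √(-18 - 2840) = √(-2858) = I*√2858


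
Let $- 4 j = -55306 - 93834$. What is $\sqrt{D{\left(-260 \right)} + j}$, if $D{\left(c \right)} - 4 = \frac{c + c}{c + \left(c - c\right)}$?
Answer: $\sqrt{37291} \approx 193.11$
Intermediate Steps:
$D{\left(c \right)} = 6$ ($D{\left(c \right)} = 4 + \frac{c + c}{c + \left(c - c\right)} = 4 + \frac{2 c}{c + 0} = 4 + \frac{2 c}{c} = 4 + 2 = 6$)
$j = 37285$ ($j = - \frac{-55306 - 93834}{4} = \left(- \frac{1}{4}\right) \left(-149140\right) = 37285$)
$\sqrt{D{\left(-260 \right)} + j} = \sqrt{6 + 37285} = \sqrt{37291}$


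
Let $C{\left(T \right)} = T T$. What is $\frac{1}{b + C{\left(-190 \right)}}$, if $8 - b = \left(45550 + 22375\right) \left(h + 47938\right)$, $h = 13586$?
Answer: $- \frac{1}{4178981592} \approx -2.3929 \cdot 10^{-10}$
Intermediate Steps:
$C{\left(T \right)} = T^{2}$
$b = -4179017692$ ($b = 8 - \left(45550 + 22375\right) \left(13586 + 47938\right) = 8 - 67925 \cdot 61524 = 8 - 4179017700 = -4179017692$)
$\frac{1}{b + C{\left(-190 \right)}} = \frac{1}{-4179017692 + \left(-190\right)^{2}} = \frac{1}{-4179017692 + 36100} = \frac{1}{-4178981592} = - \frac{1}{4178981592}$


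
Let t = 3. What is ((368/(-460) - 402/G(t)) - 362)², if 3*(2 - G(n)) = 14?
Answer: 17986081/400 ≈ 44965.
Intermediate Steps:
G(n) = -8/3 (G(n) = 2 - ⅓*14 = 2 - 14/3 = -8/3)
((368/(-460) - 402/G(t)) - 362)² = ((368/(-460) - 402/(-8/3)) - 362)² = ((368*(-1/460) - 402*(-3/8)) - 362)² = ((-⅘ + 603/4) - 362)² = (2999/20 - 362)² = (-4241/20)² = 17986081/400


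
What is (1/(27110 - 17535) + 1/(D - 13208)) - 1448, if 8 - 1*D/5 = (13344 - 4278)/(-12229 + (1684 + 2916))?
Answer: -464063598042511/320485916550 ≈ -1448.0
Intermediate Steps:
D = 116830/2543 (D = 40 - 5*(13344 - 4278)/(-12229 + (1684 + 2916)) = 40 - 45330/(-12229 + 4600) = 40 - 45330/(-7629) = 40 - 45330*(-1)/7629 = 40 - 5*(-3022/2543) = 40 + 15110/2543 = 116830/2543 ≈ 45.942)
(1/(27110 - 17535) + 1/(D - 13208)) - 1448 = (1/(27110 - 17535) + 1/(116830/2543 - 13208)) - 1448 = (1/9575 + 1/(-33471114/2543)) - 1448 = (1/9575 - 2543/33471114) - 1448 = 9121889/320485916550 - 1448 = -464063598042511/320485916550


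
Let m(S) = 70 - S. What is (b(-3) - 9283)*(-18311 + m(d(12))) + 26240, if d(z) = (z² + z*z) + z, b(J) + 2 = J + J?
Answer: 172290671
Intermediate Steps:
b(J) = -2 + 2*J (b(J) = -2 + (J + J) = -2 + 2*J)
d(z) = z + 2*z² (d(z) = (z² + z²) + z = 2*z² + z = z + 2*z²)
(b(-3) - 9283)*(-18311 + m(d(12))) + 26240 = ((-2 + 2*(-3)) - 9283)*(-18311 + (70 - 12*(1 + 2*12))) + 26240 = ((-2 - 6) - 9283)*(-18311 + (70 - 12*(1 + 24))) + 26240 = (-8 - 9283)*(-18311 + (70 - 12*25)) + 26240 = -9291*(-18311 + (70 - 1*300)) + 26240 = -9291*(-18311 + (70 - 300)) + 26240 = -9291*(-18311 - 230) + 26240 = -9291*(-18541) + 26240 = 172264431 + 26240 = 172290671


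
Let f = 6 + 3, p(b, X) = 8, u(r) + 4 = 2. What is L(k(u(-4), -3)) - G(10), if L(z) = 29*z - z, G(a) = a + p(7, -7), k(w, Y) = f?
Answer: 234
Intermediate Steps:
u(r) = -2 (u(r) = -4 + 2 = -2)
f = 9
k(w, Y) = 9
G(a) = 8 + a (G(a) = a + 8 = 8 + a)
L(z) = 28*z
L(k(u(-4), -3)) - G(10) = 28*9 - (8 + 10) = 252 - 1*18 = 252 - 18 = 234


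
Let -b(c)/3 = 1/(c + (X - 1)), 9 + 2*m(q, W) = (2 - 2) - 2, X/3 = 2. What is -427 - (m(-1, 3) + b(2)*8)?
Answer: -5853/14 ≈ -418.07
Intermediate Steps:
X = 6 (X = 3*2 = 6)
m(q, W) = -11/2 (m(q, W) = -9/2 + ((2 - 2) - 2)/2 = -9/2 + (0 - 2)/2 = -9/2 + (½)*(-2) = -9/2 - 1 = -11/2)
b(c) = -3/(5 + c) (b(c) = -3/(c + (6 - 1)) = -3/(c + 5) = -3/(5 + c))
-427 - (m(-1, 3) + b(2)*8) = -427 - (-11/2 - 3/(5 + 2)*8) = -427 - (-11/2 - 3/7*8) = -427 - (-11/2 - 24/7) = -427 - 1*(-125/14) = -427 + 125/14 = -5853/14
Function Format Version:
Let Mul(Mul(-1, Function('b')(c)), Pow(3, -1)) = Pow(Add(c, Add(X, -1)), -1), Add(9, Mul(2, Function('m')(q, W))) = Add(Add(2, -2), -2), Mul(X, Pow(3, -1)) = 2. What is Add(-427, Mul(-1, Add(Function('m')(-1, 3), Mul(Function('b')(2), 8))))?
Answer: Rational(-5853, 14) ≈ -418.07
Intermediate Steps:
X = 6 (X = Mul(3, 2) = 6)
Function('m')(q, W) = Rational(-11, 2) (Function('m')(q, W) = Add(Rational(-9, 2), Mul(Rational(1, 2), Add(Add(2, -2), -2))) = Add(Rational(-9, 2), Mul(Rational(1, 2), Add(0, -2))) = Add(Rational(-9, 2), Mul(Rational(1, 2), -2)) = Add(Rational(-9, 2), -1) = Rational(-11, 2))
Function('b')(c) = Mul(-3, Pow(Add(5, c), -1)) (Function('b')(c) = Mul(-3, Pow(Add(c, Add(6, -1)), -1)) = Mul(-3, Pow(Add(c, 5), -1)) = Mul(-3, Pow(Add(5, c), -1)))
Add(-427, Mul(-1, Add(Function('m')(-1, 3), Mul(Function('b')(2), 8)))) = Add(-427, Mul(-1, Add(Rational(-11, 2), Mul(Mul(-3, Pow(Add(5, 2), -1)), 8)))) = Add(-427, Mul(-1, Add(Rational(-11, 2), Mul(Mul(-3, Pow(7, -1)), 8)))) = Add(-427, Mul(-1, Add(Rational(-11, 2), Mul(Mul(-3, Rational(1, 7)), 8)))) = Add(-427, Mul(-1, Add(Rational(-11, 2), Mul(Rational(-3, 7), 8)))) = Add(-427, Mul(-1, Add(Rational(-11, 2), Rational(-24, 7)))) = Add(-427, Mul(-1, Rational(-125, 14))) = Add(-427, Rational(125, 14)) = Rational(-5853, 14)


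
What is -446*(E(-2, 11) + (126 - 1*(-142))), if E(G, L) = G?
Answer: -118636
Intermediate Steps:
-446*(E(-2, 11) + (126 - 1*(-142))) = -446*(-2 + (126 - 1*(-142))) = -446*(-2 + (126 + 142)) = -446*(-2 + 268) = -446*266 = -118636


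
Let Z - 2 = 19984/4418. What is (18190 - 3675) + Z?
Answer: 32078045/2209 ≈ 14522.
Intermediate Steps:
Z = 14410/2209 (Z = 2 + 19984/4418 = 2 + 19984*(1/4418) = 2 + 9992/2209 = 14410/2209 ≈ 6.5233)
(18190 - 3675) + Z = (18190 - 3675) + 14410/2209 = 14515 + 14410/2209 = 32078045/2209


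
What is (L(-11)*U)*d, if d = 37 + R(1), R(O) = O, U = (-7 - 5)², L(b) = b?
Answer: -60192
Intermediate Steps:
U = 144 (U = (-12)² = 144)
d = 38 (d = 37 + 1 = 38)
(L(-11)*U)*d = -11*144*38 = -1584*38 = -60192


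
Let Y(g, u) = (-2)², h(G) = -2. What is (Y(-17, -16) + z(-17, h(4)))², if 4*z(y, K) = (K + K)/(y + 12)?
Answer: 441/25 ≈ 17.640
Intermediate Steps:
z(y, K) = K/(2*(12 + y)) (z(y, K) = ((K + K)/(y + 12))/4 = ((2*K)/(12 + y))/4 = (2*K/(12 + y))/4 = K/(2*(12 + y)))
Y(g, u) = 4
(Y(-17, -16) + z(-17, h(4)))² = (4 + (½)*(-2)/(12 - 17))² = (4 + (½)*(-2)/(-5))² = (4 + (½)*(-2)*(-⅕))² = (4 + ⅕)² = (21/5)² = 441/25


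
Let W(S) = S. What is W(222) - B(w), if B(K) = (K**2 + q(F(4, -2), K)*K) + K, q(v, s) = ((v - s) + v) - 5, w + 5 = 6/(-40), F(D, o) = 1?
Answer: 2117/10 ≈ 211.70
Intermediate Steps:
w = -103/20 (w = -5 + 6/(-40) = -5 + 6*(-1/40) = -5 - 3/20 = -103/20 ≈ -5.1500)
q(v, s) = -5 - s + 2*v (q(v, s) = (-s + 2*v) - 5 = -5 - s + 2*v)
B(K) = K + K**2 + K*(-3 - K) (B(K) = (K**2 + (-5 - K + 2*1)*K) + K = (K**2 + (-5 - K + 2)*K) + K = (K**2 + (-3 - K)*K) + K = (K**2 + K*(-3 - K)) + K = K + K**2 + K*(-3 - K))
W(222) - B(w) = 222 - (-2)*(-103)/20 = 222 - 1*103/10 = 222 - 103/10 = 2117/10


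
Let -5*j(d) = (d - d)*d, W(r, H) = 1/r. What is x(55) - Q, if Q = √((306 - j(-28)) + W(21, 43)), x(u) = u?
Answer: 55 - √134967/21 ≈ 37.506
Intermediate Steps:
j(d) = 0 (j(d) = -(d - d)*d/5 = -0*d = -⅕*0 = 0)
Q = √134967/21 (Q = √((306 - 1*0) + 1/21) = √((306 + 0) + 1/21) = √(306 + 1/21) = √(6427/21) = √134967/21 ≈ 17.494)
x(55) - Q = 55 - √134967/21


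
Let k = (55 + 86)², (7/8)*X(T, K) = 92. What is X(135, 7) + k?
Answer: 139903/7 ≈ 19986.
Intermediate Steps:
X(T, K) = 736/7 (X(T, K) = (8/7)*92 = 736/7)
k = 19881 (k = 141² = 19881)
X(135, 7) + k = 736/7 + 19881 = 139903/7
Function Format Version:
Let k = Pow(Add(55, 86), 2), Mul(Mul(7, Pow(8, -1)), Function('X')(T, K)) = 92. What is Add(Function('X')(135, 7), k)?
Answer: Rational(139903, 7) ≈ 19986.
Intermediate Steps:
Function('X')(T, K) = Rational(736, 7) (Function('X')(T, K) = Mul(Rational(8, 7), 92) = Rational(736, 7))
k = 19881 (k = Pow(141, 2) = 19881)
Add(Function('X')(135, 7), k) = Add(Rational(736, 7), 19881) = Rational(139903, 7)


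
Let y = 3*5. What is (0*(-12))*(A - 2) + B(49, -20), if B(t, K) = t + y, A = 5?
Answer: 64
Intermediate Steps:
y = 15
B(t, K) = 15 + t (B(t, K) = t + 15 = 15 + t)
(0*(-12))*(A - 2) + B(49, -20) = (0*(-12))*(5 - 2) + (15 + 49) = 0*3 + 64 = 0 + 64 = 64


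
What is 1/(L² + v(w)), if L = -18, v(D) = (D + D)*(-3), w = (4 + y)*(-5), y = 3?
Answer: 1/534 ≈ 0.0018727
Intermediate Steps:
w = -35 (w = (4 + 3)*(-5) = 7*(-5) = -35)
v(D) = -6*D (v(D) = (2*D)*(-3) = -6*D)
1/(L² + v(w)) = 1/((-18)² - 6*(-35)) = 1/(324 + 210) = 1/534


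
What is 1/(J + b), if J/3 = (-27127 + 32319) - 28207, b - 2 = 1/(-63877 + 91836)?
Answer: -27959/1930373236 ≈ -1.4484e-5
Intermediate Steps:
b = 55919/27959 (b = 2 + 1/(-63877 + 91836) = 2 + 1/27959 = 55919/27959 ≈ 2.0000)
J = -69045 (J = 3*((-27127 + 32319) - 28207) = 3*(5192 - 28207) = 3*(-23015) = -69045)
1/(J + b) = 1/(-69045 + 55919/27959) = 1/(-1930373236/27959) = -27959/1930373236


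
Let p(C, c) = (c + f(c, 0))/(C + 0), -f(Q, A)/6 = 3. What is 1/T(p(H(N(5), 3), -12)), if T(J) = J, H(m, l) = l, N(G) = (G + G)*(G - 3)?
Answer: -⅒ ≈ -0.10000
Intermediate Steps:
f(Q, A) = -18 (f(Q, A) = -6*3 = -18)
N(G) = 2*G*(-3 + G) (N(G) = (2*G)*(-3 + G) = 2*G*(-3 + G))
p(C, c) = (-18 + c)/C (p(C, c) = (c - 18)/(C + 0) = (-18 + c)/C)
1/T(p(H(N(5), 3), -12)) = 1/((-18 - 12)/3) = 1/((⅓)*(-30)) = 1/(-10) = -⅒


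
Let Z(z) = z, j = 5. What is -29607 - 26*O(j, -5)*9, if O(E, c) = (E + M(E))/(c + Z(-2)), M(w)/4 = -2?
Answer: -207951/7 ≈ -29707.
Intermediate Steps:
M(w) = -8 (M(w) = 4*(-2) = -8)
O(E, c) = (-8 + E)/(-2 + c) (O(E, c) = (E - 8)/(c - 2) = (-8 + E)/(-2 + c))
-29607 - 26*O(j, -5)*9 = -29607 - 26*((-8 + 5)/(-2 - 5))*9 = -29607 - 26*(-3/(-7))*9 = -29607 - 26*(-1/7*(-3))*9 = -29607 - 26*(3/7)*9 = -29607 - 78*9/7 = -29607 - 1*702/7 = -29607 - 702/7 = -207951/7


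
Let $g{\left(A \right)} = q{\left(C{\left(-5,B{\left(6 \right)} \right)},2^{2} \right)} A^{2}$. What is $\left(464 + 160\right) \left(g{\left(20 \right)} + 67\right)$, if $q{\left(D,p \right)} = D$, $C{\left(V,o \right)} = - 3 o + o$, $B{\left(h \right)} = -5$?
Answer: $2537808$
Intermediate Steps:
$C{\left(V,o \right)} = - 2 o$
$g{\left(A \right)} = 10 A^{2}$ ($g{\left(A \right)} = \left(-2\right) \left(-5\right) A^{2} = 10 A^{2}$)
$\left(464 + 160\right) \left(g{\left(20 \right)} + 67\right) = \left(464 + 160\right) \left(10 \cdot 20^{2} + 67\right) = 624 \left(10 \cdot 400 + 67\right) = 624 \left(4000 + 67\right) = 624 \cdot 4067 = 2537808$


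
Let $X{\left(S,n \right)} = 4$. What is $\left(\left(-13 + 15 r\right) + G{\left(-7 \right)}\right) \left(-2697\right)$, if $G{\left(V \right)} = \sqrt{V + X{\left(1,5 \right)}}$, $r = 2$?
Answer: $-45849 - 2697 i \sqrt{3} \approx -45849.0 - 4671.3 i$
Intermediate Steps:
$G{\left(V \right)} = \sqrt{4 + V}$ ($G{\left(V \right)} = \sqrt{V + 4} = \sqrt{4 + V}$)
$\left(\left(-13 + 15 r\right) + G{\left(-7 \right)}\right) \left(-2697\right) = \left(\left(-13 + 15 \cdot 2\right) + \sqrt{4 - 7}\right) \left(-2697\right) = \left(\left(-13 + 30\right) + \sqrt{-3}\right) \left(-2697\right) = \left(17 + i \sqrt{3}\right) \left(-2697\right) = -45849 - 2697 i \sqrt{3}$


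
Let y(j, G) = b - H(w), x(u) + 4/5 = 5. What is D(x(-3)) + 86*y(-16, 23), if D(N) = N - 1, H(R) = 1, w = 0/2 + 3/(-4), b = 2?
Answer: 446/5 ≈ 89.200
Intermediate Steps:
x(u) = 21/5 (x(u) = -⅘ + 5 = 21/5)
w = -¾ (w = 0*(½) + 3*(-¼) = 0 - ¾ = -¾ ≈ -0.75000)
y(j, G) = 1 (y(j, G) = 2 - 1*1 = 2 - 1 = 1)
D(N) = -1 + N
D(x(-3)) + 86*y(-16, 23) = (-1 + 21/5) + 86*1 = 16/5 + 86 = 446/5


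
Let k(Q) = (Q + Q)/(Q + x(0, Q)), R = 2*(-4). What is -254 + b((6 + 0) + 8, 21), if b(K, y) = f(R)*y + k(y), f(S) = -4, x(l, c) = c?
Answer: -337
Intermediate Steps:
R = -8
k(Q) = 1 (k(Q) = (Q + Q)/(Q + Q) = (2*Q)/((2*Q)) = (2*Q)*(1/(2*Q)) = 1)
b(K, y) = 1 - 4*y (b(K, y) = -4*y + 1 = 1 - 4*y)
-254 + b((6 + 0) + 8, 21) = -254 + (1 - 4*21) = -254 + (1 - 84) = -254 - 83 = -337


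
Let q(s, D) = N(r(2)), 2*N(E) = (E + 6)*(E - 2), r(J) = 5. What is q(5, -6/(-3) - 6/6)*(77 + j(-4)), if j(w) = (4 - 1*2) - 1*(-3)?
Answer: 1353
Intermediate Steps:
N(E) = (-2 + E)*(6 + E)/2 (N(E) = ((E + 6)*(E - 2))/2 = ((6 + E)*(-2 + E))/2 = ((-2 + E)*(6 + E))/2 = (-2 + E)*(6 + E)/2)
j(w) = 5 (j(w) = (4 - 2) + 3 = 2 + 3 = 5)
q(s, D) = 33/2 (q(s, D) = -6 + (½)*5² + 2*5 = -6 + (½)*25 + 10 = -6 + 25/2 + 10 = 33/2)
q(5, -6/(-3) - 6/6)*(77 + j(-4)) = 33*(77 + 5)/2 = (33/2)*82 = 1353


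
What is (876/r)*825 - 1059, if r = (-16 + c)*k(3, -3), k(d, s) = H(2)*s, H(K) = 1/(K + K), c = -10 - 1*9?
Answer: 185307/7 ≈ 26472.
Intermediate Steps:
c = -19 (c = -10 - 9 = -19)
H(K) = 1/(2*K)
k(d, s) = s/4 (k(d, s) = ((½)/2)*s = ((½)*(½))*s = s/4)
r = 105/4 (r = (-16 - 19)*((¼)*(-3)) = -35*(-¾) = 105/4 ≈ 26.250)
(876/r)*825 - 1059 = (876/(105/4))*825 - 1059 = (876*(4/105))*825 - 1059 = (1168/35)*825 - 1059 = 192720/7 - 1059 = 185307/7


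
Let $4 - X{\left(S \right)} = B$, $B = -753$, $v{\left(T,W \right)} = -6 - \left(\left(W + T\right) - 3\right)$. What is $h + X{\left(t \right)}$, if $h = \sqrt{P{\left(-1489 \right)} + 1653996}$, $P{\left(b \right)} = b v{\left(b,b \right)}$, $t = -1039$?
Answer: $757 + i \sqrt{2775779} \approx 757.0 + 1666.1 i$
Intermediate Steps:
$v{\left(T,W \right)} = -3 - T - W$ ($v{\left(T,W \right)} = -6 - \left(\left(T + W\right) - 3\right) = -6 - \left(-3 + T + W\right) = -3 - T - W$)
$P{\left(b \right)} = b \left(-3 - 2 b\right)$ ($P{\left(b \right)} = b \left(-3 - b - b\right) = b \left(-3 - 2 b\right)$)
$X{\left(S \right)} = 757$ ($X{\left(S \right)} = 4 - -753 = 4 + 753 = 757$)
$h = i \sqrt{2775779}$ ($h = \sqrt{\left(-1\right) \left(-1489\right) \left(3 + 2 \left(-1489\right)\right) + 1653996} = \sqrt{\left(-1\right) \left(-1489\right) \left(3 - 2978\right) + 1653996} = \sqrt{\left(-1\right) \left(-1489\right) \left(-2975\right) + 1653996} = \sqrt{-4429775 + 1653996} = \sqrt{-2775779} = i \sqrt{2775779} \approx 1666.1 i$)
$h + X{\left(t \right)} = i \sqrt{2775779} + 757 = 757 + i \sqrt{2775779}$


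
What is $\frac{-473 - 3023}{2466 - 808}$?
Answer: $- \frac{1748}{829} \approx -2.1086$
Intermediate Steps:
$\frac{-473 - 3023}{2466 - 808} = - \frac{3496}{2466 + \left(-982 + 174\right)} = - \frac{3496}{2466 - 808} = - \frac{3496}{1658} = \left(-3496\right) \frac{1}{1658} = - \frac{1748}{829}$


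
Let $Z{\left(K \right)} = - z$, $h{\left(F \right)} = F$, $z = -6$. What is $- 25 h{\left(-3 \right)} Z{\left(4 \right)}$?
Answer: $450$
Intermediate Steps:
$Z{\left(K \right)} = 6$ ($Z{\left(K \right)} = \left(-1\right) \left(-6\right) = 6$)
$- 25 h{\left(-3 \right)} Z{\left(4 \right)} = \left(-25\right) \left(-3\right) 6 = 75 \cdot 6 = 450$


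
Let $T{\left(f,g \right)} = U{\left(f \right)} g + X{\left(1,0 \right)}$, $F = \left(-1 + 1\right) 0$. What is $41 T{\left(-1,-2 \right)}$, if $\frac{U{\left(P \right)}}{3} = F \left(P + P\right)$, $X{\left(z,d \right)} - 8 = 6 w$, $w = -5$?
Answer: $-902$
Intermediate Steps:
$X{\left(z,d \right)} = -22$ ($X{\left(z,d \right)} = 8 + 6 \left(-5\right) = 8 - 30 = -22$)
$F = 0$ ($F = 0 \cdot 0 = 0$)
$U{\left(P \right)} = 0$ ($U{\left(P \right)} = 3 \cdot 0 \left(P + P\right) = 3 \cdot 0 \cdot 2 P = 3 \cdot 0 = 0$)
$T{\left(f,g \right)} = -22$ ($T{\left(f,g \right)} = 0 g - 22 = 0 - 22 = -22$)
$41 T{\left(-1,-2 \right)} = 41 \left(-22\right) = -902$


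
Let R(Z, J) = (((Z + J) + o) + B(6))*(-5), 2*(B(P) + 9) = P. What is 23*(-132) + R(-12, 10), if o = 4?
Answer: -3016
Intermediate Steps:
B(P) = -9 + P/2
R(Z, J) = 10 - 5*J - 5*Z (R(Z, J) = (((Z + J) + 4) + (-9 + (½)*6))*(-5) = (((J + Z) + 4) + (-9 + 3))*(-5) = ((4 + J + Z) - 6)*(-5) = (-2 + J + Z)*(-5) = 10 - 5*J - 5*Z)
23*(-132) + R(-12, 10) = 23*(-132) + (10 - 5*10 - 5*(-12)) = -3036 + (10 - 50 + 60) = -3036 + 20 = -3016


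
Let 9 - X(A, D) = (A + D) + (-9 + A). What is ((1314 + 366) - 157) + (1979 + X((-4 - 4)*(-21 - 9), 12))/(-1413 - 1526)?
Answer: 4474592/2939 ≈ 1522.5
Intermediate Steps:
X(A, D) = 18 - D - 2*A (X(A, D) = 9 - ((A + D) + (-9 + A)) = 9 - (-9 + D + 2*A) = 9 + (9 - D - 2*A) = 18 - D - 2*A)
((1314 + 366) - 157) + (1979 + X((-4 - 4)*(-21 - 9), 12))/(-1413 - 1526) = ((1314 + 366) - 157) + (1979 + (18 - 1*12 - 2*(-4 - 4)*(-21 - 9)))/(-1413 - 1526) = (1680 - 157) + (1979 + (18 - 12 - (-16)*(-30)))/(-2939) = 1523 + (1979 + (18 - 12 - 2*240))*(-1/2939) = 1523 + (1979 + (18 - 12 - 480))*(-1/2939) = 1523 + (1979 - 474)*(-1/2939) = 1523 + 1505*(-1/2939) = 1523 - 1505/2939 = 4474592/2939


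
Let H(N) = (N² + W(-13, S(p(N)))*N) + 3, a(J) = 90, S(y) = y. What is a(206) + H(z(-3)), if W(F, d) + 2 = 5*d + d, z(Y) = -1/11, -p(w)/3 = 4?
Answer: 12068/121 ≈ 99.736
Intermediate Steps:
p(w) = -12 (p(w) = -3*4 = -12)
z(Y) = -1/11 (z(Y) = -1*1/11 = -1/11)
W(F, d) = -2 + 6*d (W(F, d) = -2 + (5*d + d) = -2 + 6*d)
H(N) = 3 + N² - 74*N (H(N) = (N² + (-2 + 6*(-12))*N) + 3 = (N² + (-2 - 72)*N) + 3 = (N² - 74*N) + 3 = 3 + N² - 74*N)
a(206) + H(z(-3)) = 90 + (3 + (-1/11)² - 74*(-1/11)) = 90 + (3 + 1/121 + 74/11) = 90 + 1178/121 = 12068/121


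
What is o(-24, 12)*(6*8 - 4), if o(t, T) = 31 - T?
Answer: 836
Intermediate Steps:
o(-24, 12)*(6*8 - 4) = (31 - 1*12)*(6*8 - 4) = (31 - 12)*(48 - 4) = 19*44 = 836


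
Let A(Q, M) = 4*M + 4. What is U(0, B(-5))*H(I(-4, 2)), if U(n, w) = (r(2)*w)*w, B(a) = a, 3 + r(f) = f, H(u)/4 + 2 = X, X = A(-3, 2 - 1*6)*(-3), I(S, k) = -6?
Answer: -3400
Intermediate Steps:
A(Q, M) = 4 + 4*M
X = 36 (X = (4 + 4*(2 - 1*6))*(-3) = (4 + 4*(2 - 6))*(-3) = (4 + 4*(-4))*(-3) = (4 - 16)*(-3) = -12*(-3) = 36)
H(u) = 136 (H(u) = -8 + 4*36 = -8 + 144 = 136)
r(f) = -3 + f
U(n, w) = -w² (U(n, w) = ((-3 + 2)*w)*w = (-w)*w = -w²)
U(0, B(-5))*H(I(-4, 2)) = -1*(-5)²*136 = -1*25*136 = -25*136 = -3400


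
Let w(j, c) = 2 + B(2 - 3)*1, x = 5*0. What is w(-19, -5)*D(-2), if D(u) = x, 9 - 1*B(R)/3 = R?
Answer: 0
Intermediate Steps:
B(R) = 27 - 3*R
x = 0
D(u) = 0
w(j, c) = 32 (w(j, c) = 2 + (27 - 3*(2 - 3))*1 = 2 + (27 - 3*(-1))*1 = 2 + (27 + 3)*1 = 2 + 30*1 = 2 + 30 = 32)
w(-19, -5)*D(-2) = 32*0 = 0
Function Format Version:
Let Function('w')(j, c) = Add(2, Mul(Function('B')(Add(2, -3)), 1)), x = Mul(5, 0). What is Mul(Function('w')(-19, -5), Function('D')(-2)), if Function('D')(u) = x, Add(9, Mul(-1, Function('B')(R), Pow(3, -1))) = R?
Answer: 0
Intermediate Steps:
Function('B')(R) = Add(27, Mul(-3, R))
x = 0
Function('D')(u) = 0
Function('w')(j, c) = 32 (Function('w')(j, c) = Add(2, Mul(Add(27, Mul(-3, Add(2, -3))), 1)) = Add(2, Mul(Add(27, Mul(-3, -1)), 1)) = Add(2, Mul(Add(27, 3), 1)) = Add(2, Mul(30, 1)) = Add(2, 30) = 32)
Mul(Function('w')(-19, -5), Function('D')(-2)) = Mul(32, 0) = 0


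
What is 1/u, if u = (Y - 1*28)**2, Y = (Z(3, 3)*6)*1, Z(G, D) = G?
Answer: 1/100 ≈ 0.010000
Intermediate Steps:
Y = 18 (Y = (3*6)*1 = 18*1 = 18)
u = 100 (u = (18 - 1*28)**2 = (18 - 28)**2 = (-10)**2 = 100)
1/u = 1/100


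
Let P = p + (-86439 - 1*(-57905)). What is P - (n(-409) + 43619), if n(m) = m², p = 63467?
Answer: -175967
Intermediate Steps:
P = 34933 (P = 63467 + (-86439 - 1*(-57905)) = 63467 + (-86439 + 57905) = 63467 - 28534 = 34933)
P - (n(-409) + 43619) = 34933 - ((-409)² + 43619) = 34933 - (167281 + 43619) = 34933 - 1*210900 = 34933 - 210900 = -175967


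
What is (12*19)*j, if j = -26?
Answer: -5928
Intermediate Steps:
(12*19)*j = (12*19)*(-26) = 228*(-26) = -5928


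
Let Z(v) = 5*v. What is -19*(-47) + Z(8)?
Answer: 933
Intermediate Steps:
-19*(-47) + Z(8) = -19*(-47) + 5*8 = 893 + 40 = 933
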